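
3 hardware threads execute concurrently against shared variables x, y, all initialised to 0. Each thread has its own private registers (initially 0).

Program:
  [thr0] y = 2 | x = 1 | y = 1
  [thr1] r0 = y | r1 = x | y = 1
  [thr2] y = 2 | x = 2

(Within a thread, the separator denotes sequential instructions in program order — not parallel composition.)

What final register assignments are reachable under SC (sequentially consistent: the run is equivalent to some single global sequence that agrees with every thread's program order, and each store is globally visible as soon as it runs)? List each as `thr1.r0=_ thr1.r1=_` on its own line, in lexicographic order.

thr1.r0=0 thr1.r1=0
thr1.r0=0 thr1.r1=1
thr1.r0=0 thr1.r1=2
thr1.r0=1 thr1.r1=1
thr1.r0=1 thr1.r1=2
thr1.r0=2 thr1.r1=0
thr1.r0=2 thr1.r1=1
thr1.r0=2 thr1.r1=2

outcome vector order: (thr1.r0,thr1.r1)
|SC outcomes| = 8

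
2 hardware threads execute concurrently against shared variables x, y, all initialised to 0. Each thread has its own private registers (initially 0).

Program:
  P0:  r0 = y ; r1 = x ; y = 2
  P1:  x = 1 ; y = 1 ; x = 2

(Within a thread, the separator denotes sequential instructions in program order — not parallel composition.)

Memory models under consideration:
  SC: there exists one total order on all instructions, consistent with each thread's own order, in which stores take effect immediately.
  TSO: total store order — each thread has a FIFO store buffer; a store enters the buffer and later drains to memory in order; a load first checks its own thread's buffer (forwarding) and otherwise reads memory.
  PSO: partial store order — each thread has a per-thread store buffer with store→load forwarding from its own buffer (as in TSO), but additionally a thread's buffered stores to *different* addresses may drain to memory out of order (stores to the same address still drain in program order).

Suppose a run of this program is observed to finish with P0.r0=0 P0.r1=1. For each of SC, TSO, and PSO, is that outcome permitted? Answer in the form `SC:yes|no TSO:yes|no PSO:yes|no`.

outcome vector order: (P0.r0,P0.r1)
[SC] allowed = {0/0, 0/1, 0/2, 1/1, 1/2}
[TSO] allowed = {0/0, 0/1, 0/2, 1/1, 1/2}
[PSO] allowed = {0/0, 0/1, 0/2, 1/0, 1/1, 1/2}
target 0/1 ∈ {SC,TSO,PSO}

SC:yes TSO:yes PSO:yes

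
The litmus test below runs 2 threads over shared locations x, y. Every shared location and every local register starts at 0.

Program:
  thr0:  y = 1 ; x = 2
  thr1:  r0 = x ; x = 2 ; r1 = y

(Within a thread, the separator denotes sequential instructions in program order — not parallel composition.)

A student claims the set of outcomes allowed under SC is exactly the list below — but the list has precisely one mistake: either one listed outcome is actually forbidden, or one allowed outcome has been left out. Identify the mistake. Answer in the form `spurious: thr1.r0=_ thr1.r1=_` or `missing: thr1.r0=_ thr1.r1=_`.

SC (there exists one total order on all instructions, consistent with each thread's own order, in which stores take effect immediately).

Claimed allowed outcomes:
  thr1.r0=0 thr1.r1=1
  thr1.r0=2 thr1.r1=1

outcome vector order: (thr1.r0,thr1.r1)
SC (3): 0/0, 0/1, 2/1
SC∖claimed = {0/0}

missing: thr1.r0=0 thr1.r1=0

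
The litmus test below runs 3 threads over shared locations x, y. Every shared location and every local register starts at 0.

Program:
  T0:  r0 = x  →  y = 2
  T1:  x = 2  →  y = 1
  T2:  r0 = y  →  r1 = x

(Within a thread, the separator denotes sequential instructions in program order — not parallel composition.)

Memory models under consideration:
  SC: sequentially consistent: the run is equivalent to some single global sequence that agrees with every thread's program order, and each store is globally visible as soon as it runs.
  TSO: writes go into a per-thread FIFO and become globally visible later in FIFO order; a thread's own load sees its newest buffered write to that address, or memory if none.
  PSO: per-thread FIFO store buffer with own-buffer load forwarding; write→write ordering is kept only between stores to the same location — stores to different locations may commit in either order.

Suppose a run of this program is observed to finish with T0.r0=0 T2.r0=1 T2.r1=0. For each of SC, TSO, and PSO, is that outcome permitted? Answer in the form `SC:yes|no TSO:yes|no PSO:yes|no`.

outcome vector order: (T0.r0,T2.r0,T2.r1)
under SC → 0/0/0 0/0/2 0/1/2 0/2/0 0/2/2 2/0/0 2/0/2 2/1/2 2/2/2
under TSO → 0/0/0 0/0/2 0/1/2 0/2/0 0/2/2 2/0/0 2/0/2 2/1/2 2/2/2
under PSO → 0/0/0 0/0/2 0/1/0 0/1/2 0/2/0 0/2/2 2/0/0 2/0/2 2/1/0 2/1/2 2/2/2
target 0/1/0 ∈ {PSO}

SC:no TSO:no PSO:yes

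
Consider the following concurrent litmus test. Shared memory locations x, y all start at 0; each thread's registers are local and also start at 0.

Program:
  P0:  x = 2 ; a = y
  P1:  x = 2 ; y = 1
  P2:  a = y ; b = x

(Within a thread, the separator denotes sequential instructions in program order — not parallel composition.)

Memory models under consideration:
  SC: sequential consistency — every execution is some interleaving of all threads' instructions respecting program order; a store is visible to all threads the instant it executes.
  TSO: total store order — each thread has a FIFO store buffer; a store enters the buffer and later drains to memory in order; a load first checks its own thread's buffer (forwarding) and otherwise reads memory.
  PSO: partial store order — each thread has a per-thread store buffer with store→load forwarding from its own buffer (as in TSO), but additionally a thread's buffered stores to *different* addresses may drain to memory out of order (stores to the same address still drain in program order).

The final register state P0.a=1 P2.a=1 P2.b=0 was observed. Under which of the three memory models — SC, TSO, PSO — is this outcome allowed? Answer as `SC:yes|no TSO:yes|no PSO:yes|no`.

SC:no TSO:no PSO:yes

outcome vector order: (P0.a,P2.a,P2.b)
[SC] allowed = {(0,0,0), (0,0,2), (0,1,2), (1,0,0), (1,0,2), (1,1,2)}
[TSO] allowed = {(0,0,0), (0,0,2), (0,1,2), (1,0,0), (1,0,2), (1,1,2)}
[PSO] allowed = {(0,0,0), (0,0,2), (0,1,0), (0,1,2), (1,0,0), (1,0,2), (1,1,0), (1,1,2)}
target (1,1,0) ∈ {PSO}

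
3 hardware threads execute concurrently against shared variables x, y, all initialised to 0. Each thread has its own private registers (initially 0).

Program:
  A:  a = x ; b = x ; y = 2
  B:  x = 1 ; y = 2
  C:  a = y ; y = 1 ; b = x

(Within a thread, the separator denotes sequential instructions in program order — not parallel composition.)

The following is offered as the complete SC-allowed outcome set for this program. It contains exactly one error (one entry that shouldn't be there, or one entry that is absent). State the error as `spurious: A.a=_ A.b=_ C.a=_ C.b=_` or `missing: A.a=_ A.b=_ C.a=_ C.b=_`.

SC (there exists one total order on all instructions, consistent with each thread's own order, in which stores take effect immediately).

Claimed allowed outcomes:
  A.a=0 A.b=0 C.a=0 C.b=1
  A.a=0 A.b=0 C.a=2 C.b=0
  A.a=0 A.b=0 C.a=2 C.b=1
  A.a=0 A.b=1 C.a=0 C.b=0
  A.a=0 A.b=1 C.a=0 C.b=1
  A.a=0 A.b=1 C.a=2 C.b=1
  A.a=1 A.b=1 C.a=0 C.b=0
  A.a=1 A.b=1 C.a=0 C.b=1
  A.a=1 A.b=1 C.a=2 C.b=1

missing: A.a=0 A.b=0 C.a=0 C.b=0

outcome vector order: (A.a,A.b,C.a,C.b)
SC (10): <0 0 0 0>, <0 0 0 1>, <0 0 2 0>, <0 0 2 1>, <0 1 0 0>, <0 1 0 1>, <0 1 2 1>, <1 1 0 0>, <1 1 0 1>, <1 1 2 1>
SC∖claimed = {<0 0 0 0>}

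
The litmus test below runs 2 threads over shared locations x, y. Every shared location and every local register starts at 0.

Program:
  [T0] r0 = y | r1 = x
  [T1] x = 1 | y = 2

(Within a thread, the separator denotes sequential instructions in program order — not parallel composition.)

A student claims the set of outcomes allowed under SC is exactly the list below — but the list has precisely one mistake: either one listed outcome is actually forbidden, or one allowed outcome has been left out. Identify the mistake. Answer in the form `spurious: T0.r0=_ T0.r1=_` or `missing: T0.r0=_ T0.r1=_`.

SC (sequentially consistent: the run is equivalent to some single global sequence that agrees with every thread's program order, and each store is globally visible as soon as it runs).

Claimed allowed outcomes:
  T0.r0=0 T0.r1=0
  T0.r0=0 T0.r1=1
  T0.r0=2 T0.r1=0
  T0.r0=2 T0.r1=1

outcome vector order: (T0.r0,T0.r1)
under SC → 00, 01, 21
claimed∖SC = {20}

spurious: T0.r0=2 T0.r1=0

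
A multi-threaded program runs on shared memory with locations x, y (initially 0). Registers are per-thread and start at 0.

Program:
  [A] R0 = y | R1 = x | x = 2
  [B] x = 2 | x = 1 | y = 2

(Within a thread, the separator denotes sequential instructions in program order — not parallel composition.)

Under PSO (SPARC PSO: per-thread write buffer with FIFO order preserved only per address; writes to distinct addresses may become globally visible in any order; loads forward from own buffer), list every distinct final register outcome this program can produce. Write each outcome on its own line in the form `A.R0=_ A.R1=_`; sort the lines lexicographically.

A.R0=0 A.R1=0
A.R0=0 A.R1=1
A.R0=0 A.R1=2
A.R0=2 A.R1=0
A.R0=2 A.R1=1
A.R0=2 A.R1=2

outcome vector order: (A.R0,A.R1)
|PSO outcomes| = 6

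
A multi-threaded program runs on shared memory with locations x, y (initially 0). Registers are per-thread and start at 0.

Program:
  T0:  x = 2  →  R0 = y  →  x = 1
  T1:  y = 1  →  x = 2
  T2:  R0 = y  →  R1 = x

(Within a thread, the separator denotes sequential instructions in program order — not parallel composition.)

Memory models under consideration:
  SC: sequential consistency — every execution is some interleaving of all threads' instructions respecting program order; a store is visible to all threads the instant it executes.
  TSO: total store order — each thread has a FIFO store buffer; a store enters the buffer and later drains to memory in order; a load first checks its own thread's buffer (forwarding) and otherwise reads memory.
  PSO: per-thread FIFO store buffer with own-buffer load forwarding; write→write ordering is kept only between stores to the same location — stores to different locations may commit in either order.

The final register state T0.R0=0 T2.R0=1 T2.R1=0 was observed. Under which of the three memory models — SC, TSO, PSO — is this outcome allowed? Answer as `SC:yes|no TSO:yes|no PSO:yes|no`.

outcome vector order: (T0.R0,T2.R0,T2.R1)
under SC → (0,0,0); (0,0,1); (0,0,2); (0,1,1); (0,1,2); (1,0,0); (1,0,1); (1,0,2); (1,1,0); (1,1,1); (1,1,2)
under TSO → (0,0,0); (0,0,1); (0,0,2); (0,1,0); (0,1,1); (0,1,2); (1,0,0); (1,0,1); (1,0,2); (1,1,0); (1,1,1); (1,1,2)
under PSO → (0,0,0); (0,0,1); (0,0,2); (0,1,0); (0,1,1); (0,1,2); (1,0,0); (1,0,1); (1,0,2); (1,1,0); (1,1,1); (1,1,2)
target (0,1,0) ∈ {TSO,PSO}

SC:no TSO:yes PSO:yes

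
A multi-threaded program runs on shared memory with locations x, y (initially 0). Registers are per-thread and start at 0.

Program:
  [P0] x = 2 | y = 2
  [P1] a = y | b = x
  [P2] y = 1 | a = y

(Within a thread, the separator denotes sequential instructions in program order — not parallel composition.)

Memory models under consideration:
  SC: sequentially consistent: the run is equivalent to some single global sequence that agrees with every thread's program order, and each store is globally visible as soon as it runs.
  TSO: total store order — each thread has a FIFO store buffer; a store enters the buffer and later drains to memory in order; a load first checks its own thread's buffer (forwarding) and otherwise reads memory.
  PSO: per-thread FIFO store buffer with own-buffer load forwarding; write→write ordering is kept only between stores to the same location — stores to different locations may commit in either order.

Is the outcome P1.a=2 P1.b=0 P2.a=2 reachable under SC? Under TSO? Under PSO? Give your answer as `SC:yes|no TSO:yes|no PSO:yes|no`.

SC:no TSO:no PSO:yes

outcome vector order: (P1.a,P1.b,P2.a)
SC (10): 001, 002, 021, 022, 101, 102, 121, 122, 221, 222
TSO (10): 001, 002, 021, 022, 101, 102, 121, 122, 221, 222
PSO (12): 001, 002, 021, 022, 101, 102, 121, 122, 201, 202, 221, 222
target 202 ∈ {PSO}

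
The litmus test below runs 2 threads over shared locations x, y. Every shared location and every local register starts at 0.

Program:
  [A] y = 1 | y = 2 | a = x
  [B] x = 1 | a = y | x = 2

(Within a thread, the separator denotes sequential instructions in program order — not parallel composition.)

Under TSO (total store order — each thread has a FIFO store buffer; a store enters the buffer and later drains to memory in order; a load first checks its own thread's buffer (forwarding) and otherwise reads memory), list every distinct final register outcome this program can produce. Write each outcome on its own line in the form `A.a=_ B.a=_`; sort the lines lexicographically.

A.a=0 B.a=0
A.a=0 B.a=1
A.a=0 B.a=2
A.a=1 B.a=0
A.a=1 B.a=1
A.a=1 B.a=2
A.a=2 B.a=0
A.a=2 B.a=1
A.a=2 B.a=2

outcome vector order: (A.a,B.a)
|TSO outcomes| = 9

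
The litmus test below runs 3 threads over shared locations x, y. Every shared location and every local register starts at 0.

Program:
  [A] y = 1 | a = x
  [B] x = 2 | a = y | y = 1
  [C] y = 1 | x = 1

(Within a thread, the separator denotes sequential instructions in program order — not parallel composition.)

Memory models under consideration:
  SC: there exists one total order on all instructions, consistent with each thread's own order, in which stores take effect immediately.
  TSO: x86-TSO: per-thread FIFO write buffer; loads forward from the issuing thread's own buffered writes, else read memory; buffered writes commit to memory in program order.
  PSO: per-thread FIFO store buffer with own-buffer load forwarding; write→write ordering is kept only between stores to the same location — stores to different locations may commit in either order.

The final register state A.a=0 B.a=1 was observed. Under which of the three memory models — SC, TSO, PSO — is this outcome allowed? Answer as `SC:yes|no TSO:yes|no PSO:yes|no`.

SC:yes TSO:yes PSO:yes

outcome vector order: (A.a,B.a)
SC (5): <0 1>; <1 0>; <1 1>; <2 0>; <2 1>
TSO (6): <0 0>; <0 1>; <1 0>; <1 1>; <2 0>; <2 1>
PSO (6): <0 0>; <0 1>; <1 0>; <1 1>; <2 0>; <2 1>
target <0 1> ∈ {SC,TSO,PSO}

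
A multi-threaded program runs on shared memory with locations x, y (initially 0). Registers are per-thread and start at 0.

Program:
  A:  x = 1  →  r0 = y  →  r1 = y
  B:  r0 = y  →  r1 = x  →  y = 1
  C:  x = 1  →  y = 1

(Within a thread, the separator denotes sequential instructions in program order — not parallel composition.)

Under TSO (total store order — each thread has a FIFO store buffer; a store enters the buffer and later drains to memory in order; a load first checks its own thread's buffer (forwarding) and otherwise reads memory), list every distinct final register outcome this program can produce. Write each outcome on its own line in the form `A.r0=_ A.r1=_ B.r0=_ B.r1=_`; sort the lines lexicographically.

outcome vector order: (A.r0,A.r1,B.r0,B.r1)
|TSO outcomes| = 9

A.r0=0 A.r1=0 B.r0=0 B.r1=0
A.r0=0 A.r1=0 B.r0=0 B.r1=1
A.r0=0 A.r1=0 B.r0=1 B.r1=1
A.r0=0 A.r1=1 B.r0=0 B.r1=0
A.r0=0 A.r1=1 B.r0=0 B.r1=1
A.r0=0 A.r1=1 B.r0=1 B.r1=1
A.r0=1 A.r1=1 B.r0=0 B.r1=0
A.r0=1 A.r1=1 B.r0=0 B.r1=1
A.r0=1 A.r1=1 B.r0=1 B.r1=1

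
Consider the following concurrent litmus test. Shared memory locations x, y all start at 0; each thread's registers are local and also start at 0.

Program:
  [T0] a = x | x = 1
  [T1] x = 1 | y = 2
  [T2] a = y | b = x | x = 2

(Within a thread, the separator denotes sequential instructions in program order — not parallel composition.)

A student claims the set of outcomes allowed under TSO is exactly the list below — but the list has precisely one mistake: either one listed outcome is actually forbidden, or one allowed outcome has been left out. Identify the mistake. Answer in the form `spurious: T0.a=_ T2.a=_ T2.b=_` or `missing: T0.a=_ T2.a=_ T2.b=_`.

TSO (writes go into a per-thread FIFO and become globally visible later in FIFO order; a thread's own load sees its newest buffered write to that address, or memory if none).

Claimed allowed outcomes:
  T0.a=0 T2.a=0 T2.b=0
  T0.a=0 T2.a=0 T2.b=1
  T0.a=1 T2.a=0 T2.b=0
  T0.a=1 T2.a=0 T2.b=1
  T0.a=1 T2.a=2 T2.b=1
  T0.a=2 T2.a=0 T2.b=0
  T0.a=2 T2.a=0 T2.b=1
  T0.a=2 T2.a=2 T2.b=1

outcome vector order: (T0.a,T2.a,T2.b)
under TSO → (0,0,0), (0,0,1), (0,2,1), (1,0,0), (1,0,1), (1,2,1), (2,0,0), (2,0,1), (2,2,1)
TSO∖claimed = {(0,2,1)}

missing: T0.a=0 T2.a=2 T2.b=1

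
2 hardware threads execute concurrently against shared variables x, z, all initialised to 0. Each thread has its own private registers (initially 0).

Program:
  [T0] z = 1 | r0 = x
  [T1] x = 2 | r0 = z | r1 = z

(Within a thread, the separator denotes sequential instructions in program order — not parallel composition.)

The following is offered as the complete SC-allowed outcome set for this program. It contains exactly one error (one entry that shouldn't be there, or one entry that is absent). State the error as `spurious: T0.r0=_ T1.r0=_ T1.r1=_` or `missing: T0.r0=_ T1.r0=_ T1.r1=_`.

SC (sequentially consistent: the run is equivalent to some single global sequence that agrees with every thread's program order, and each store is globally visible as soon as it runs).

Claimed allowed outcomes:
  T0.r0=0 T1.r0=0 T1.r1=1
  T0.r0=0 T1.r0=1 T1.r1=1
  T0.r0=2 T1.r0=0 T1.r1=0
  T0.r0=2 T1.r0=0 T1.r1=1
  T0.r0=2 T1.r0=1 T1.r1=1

spurious: T0.r0=0 T1.r0=0 T1.r1=1

outcome vector order: (T0.r0,T1.r0,T1.r1)
under SC → <0 1 1>, <2 0 0>, <2 0 1>, <2 1 1>
claimed∖SC = {<0 0 1>}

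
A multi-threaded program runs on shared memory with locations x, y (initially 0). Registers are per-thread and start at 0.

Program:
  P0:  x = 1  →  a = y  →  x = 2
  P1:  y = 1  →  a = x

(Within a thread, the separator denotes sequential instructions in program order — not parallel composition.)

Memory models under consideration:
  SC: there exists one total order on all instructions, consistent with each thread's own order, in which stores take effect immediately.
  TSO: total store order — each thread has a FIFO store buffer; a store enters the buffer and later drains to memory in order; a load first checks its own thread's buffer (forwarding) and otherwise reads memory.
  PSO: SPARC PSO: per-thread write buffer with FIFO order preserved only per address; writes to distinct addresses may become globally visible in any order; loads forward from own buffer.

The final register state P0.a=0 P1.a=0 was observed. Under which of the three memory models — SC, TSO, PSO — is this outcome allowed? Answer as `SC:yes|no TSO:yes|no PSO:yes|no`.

outcome vector order: (P0.a,P1.a)
SC: 5 outcomes — {0/1 0/2 1/0 1/1 1/2}
TSO: 6 outcomes — {0/0 0/1 0/2 1/0 1/1 1/2}
PSO: 6 outcomes — {0/0 0/1 0/2 1/0 1/1 1/2}
target 0/0 ∈ {TSO,PSO}

SC:no TSO:yes PSO:yes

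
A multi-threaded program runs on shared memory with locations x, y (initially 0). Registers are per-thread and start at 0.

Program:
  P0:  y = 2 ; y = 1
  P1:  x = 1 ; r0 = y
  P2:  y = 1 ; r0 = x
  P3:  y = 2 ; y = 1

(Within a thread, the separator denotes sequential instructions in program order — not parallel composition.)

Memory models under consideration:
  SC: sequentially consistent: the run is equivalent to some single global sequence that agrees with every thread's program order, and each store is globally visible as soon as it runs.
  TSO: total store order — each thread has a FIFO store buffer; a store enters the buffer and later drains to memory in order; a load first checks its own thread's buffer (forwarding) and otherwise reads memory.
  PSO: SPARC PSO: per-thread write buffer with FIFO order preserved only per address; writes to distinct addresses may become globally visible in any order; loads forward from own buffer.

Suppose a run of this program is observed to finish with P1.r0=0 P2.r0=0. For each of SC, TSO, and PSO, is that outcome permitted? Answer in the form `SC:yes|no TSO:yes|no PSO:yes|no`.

SC:no TSO:yes PSO:yes

outcome vector order: (P1.r0,P2.r0)
SC: 5 outcomes — {0/1, 1/0, 1/1, 2/0, 2/1}
TSO: 6 outcomes — {0/0, 0/1, 1/0, 1/1, 2/0, 2/1}
PSO: 6 outcomes — {0/0, 0/1, 1/0, 1/1, 2/0, 2/1}
target 0/0 ∈ {TSO,PSO}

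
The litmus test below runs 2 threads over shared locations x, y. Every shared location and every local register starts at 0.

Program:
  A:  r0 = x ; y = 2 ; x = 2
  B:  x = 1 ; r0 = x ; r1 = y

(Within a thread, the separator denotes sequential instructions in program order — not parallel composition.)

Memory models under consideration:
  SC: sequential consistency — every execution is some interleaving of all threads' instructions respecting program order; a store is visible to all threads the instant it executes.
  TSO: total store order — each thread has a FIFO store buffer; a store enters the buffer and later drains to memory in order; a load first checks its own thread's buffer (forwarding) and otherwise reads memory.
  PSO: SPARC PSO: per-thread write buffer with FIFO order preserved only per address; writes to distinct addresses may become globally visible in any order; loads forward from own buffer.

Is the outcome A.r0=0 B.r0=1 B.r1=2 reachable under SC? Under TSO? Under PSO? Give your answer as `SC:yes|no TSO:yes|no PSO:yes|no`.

SC:yes TSO:yes PSO:yes

outcome vector order: (A.r0,B.r0,B.r1)
SC (6): (0,1,0), (0,1,2), (0,2,2), (1,1,0), (1,1,2), (1,2,2)
TSO (6): (0,1,0), (0,1,2), (0,2,2), (1,1,0), (1,1,2), (1,2,2)
PSO (8): (0,1,0), (0,1,2), (0,2,0), (0,2,2), (1,1,0), (1,1,2), (1,2,0), (1,2,2)
target (0,1,2) ∈ {SC,TSO,PSO}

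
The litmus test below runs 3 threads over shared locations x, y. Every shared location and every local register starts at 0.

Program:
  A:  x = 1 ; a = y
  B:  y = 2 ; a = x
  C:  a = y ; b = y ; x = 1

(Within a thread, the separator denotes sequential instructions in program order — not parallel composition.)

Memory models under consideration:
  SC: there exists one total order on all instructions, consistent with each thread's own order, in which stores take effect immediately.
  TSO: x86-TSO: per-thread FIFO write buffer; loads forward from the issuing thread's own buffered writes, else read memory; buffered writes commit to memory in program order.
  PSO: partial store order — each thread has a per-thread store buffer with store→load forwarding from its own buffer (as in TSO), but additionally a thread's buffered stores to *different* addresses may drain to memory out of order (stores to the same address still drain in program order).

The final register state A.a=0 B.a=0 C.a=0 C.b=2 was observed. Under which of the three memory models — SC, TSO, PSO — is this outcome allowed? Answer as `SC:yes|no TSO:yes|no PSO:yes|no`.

outcome vector order: (A.a,B.a,C.a,C.b)
SC (9): 0100; 0102; 0122; 2000; 2002; 2022; 2100; 2102; 2122
TSO (12): 0000; 0002; 0022; 0100; 0102; 0122; 2000; 2002; 2022; 2100; 2102; 2122
PSO (12): 0000; 0002; 0022; 0100; 0102; 0122; 2000; 2002; 2022; 2100; 2102; 2122
target 0002 ∈ {TSO,PSO}

SC:no TSO:yes PSO:yes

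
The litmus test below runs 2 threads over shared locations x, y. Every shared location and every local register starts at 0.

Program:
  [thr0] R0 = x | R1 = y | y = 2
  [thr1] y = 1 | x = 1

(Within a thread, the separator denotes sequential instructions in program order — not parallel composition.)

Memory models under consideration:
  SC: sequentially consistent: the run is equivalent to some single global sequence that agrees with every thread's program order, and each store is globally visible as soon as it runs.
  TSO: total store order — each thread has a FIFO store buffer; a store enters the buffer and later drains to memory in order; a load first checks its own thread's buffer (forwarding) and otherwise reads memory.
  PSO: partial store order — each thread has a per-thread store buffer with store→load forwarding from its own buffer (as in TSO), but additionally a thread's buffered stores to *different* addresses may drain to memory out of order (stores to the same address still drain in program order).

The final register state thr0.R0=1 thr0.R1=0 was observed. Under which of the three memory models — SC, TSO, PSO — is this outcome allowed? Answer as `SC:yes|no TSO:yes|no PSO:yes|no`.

SC:no TSO:no PSO:yes

outcome vector order: (thr0.R0,thr0.R1)
under SC → (0,0); (0,1); (1,1)
under TSO → (0,0); (0,1); (1,1)
under PSO → (0,0); (0,1); (1,0); (1,1)
target (1,0) ∈ {PSO}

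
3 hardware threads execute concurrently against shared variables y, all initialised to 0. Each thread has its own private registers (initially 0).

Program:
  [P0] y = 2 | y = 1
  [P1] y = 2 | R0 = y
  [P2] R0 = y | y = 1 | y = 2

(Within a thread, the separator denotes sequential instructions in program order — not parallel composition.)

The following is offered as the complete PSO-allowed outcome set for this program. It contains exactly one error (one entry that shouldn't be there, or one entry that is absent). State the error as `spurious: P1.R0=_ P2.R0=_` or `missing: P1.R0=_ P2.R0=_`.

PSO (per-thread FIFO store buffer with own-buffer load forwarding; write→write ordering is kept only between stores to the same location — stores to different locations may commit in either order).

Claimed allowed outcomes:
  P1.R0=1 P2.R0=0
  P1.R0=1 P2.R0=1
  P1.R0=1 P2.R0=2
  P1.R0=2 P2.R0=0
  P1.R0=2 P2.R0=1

outcome vector order: (P1.R0,P2.R0)
under PSO → (1,0), (1,1), (1,2), (2,0), (2,1), (2,2)
PSO∖claimed = {(2,2)}

missing: P1.R0=2 P2.R0=2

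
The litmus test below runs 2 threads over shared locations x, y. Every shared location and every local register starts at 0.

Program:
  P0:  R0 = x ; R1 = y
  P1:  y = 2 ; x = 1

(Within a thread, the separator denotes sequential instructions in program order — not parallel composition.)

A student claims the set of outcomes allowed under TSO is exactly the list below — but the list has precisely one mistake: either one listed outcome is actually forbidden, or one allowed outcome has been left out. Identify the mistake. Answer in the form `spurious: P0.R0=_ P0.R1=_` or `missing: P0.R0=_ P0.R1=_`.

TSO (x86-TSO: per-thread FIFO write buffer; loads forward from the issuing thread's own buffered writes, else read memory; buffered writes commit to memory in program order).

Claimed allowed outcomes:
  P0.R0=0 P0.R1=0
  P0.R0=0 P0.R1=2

outcome vector order: (P0.R0,P0.R1)
under TSO → 00; 02; 12
TSO∖claimed = {12}

missing: P0.R0=1 P0.R1=2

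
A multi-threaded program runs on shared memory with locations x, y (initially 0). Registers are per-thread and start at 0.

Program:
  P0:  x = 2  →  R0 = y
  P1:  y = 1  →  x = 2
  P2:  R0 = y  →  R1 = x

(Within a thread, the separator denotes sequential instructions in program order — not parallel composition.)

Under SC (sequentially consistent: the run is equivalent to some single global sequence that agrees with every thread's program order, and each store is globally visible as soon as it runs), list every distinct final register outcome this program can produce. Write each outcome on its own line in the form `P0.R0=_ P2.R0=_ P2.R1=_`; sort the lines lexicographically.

P0.R0=0 P2.R0=0 P2.R1=0
P0.R0=0 P2.R0=0 P2.R1=2
P0.R0=0 P2.R0=1 P2.R1=2
P0.R0=1 P2.R0=0 P2.R1=0
P0.R0=1 P2.R0=0 P2.R1=2
P0.R0=1 P2.R0=1 P2.R1=0
P0.R0=1 P2.R0=1 P2.R1=2

outcome vector order: (P0.R0,P2.R0,P2.R1)
|SC outcomes| = 7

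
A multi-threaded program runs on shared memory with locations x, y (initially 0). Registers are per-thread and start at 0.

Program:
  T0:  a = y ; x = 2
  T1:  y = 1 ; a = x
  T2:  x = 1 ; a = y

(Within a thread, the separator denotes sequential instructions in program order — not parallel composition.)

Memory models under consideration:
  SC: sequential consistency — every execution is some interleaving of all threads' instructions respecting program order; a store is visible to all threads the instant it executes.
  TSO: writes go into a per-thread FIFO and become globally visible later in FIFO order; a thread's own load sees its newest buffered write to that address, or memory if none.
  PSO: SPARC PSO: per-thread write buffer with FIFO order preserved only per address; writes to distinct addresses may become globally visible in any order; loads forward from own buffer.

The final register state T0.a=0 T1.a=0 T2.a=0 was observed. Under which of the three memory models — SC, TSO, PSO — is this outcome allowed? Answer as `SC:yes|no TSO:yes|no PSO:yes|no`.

outcome vector order: (T0.a,T1.a,T2.a)
under SC → 001 010 011 020 021 101 110 111 120 121
under TSO → 000 001 010 011 020 021 100 101 110 111 120 121
under PSO → 000 001 010 011 020 021 100 101 110 111 120 121
target 000 ∈ {TSO,PSO}

SC:no TSO:yes PSO:yes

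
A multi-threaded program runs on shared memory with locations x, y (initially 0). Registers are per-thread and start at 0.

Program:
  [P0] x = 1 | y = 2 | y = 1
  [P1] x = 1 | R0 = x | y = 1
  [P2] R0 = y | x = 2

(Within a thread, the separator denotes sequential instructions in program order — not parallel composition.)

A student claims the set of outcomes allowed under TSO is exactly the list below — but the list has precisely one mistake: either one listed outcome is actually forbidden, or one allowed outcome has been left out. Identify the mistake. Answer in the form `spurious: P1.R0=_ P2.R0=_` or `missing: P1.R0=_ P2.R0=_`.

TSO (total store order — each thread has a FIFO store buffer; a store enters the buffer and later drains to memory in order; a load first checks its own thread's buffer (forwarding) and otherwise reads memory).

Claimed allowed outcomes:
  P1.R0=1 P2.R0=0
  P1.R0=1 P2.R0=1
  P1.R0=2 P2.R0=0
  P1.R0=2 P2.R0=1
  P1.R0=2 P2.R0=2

missing: P1.R0=1 P2.R0=2

outcome vector order: (P1.R0,P2.R0)
[TSO] allowed = {1/0, 1/1, 1/2, 2/0, 2/1, 2/2}
TSO∖claimed = {1/2}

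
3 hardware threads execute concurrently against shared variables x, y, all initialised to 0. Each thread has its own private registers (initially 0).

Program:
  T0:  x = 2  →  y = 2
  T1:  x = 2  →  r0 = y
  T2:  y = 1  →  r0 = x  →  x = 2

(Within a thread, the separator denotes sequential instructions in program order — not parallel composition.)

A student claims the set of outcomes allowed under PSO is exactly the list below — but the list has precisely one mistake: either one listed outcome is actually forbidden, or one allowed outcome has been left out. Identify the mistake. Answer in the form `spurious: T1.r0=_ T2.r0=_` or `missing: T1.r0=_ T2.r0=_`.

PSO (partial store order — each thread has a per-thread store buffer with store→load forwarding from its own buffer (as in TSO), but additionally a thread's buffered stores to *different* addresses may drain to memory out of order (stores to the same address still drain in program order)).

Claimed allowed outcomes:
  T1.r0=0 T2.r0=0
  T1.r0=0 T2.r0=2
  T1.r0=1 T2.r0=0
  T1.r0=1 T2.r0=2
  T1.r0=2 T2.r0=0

missing: T1.r0=2 T2.r0=2

outcome vector order: (T1.r0,T2.r0)
[PSO] allowed = {<0 0> <0 2> <1 0> <1 2> <2 0> <2 2>}
PSO∖claimed = {<2 2>}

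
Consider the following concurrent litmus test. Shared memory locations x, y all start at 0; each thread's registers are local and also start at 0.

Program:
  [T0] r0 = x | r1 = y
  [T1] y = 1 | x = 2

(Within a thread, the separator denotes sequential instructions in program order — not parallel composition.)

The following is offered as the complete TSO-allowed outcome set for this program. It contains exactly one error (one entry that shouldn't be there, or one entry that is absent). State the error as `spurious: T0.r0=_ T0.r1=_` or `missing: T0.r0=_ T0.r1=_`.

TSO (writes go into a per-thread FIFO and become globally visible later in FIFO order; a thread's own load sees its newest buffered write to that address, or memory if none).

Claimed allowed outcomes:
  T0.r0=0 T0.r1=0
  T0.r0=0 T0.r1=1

missing: T0.r0=2 T0.r1=1

outcome vector order: (T0.r0,T0.r1)
TSO: 3 outcomes — {00 01 21}
TSO∖claimed = {21}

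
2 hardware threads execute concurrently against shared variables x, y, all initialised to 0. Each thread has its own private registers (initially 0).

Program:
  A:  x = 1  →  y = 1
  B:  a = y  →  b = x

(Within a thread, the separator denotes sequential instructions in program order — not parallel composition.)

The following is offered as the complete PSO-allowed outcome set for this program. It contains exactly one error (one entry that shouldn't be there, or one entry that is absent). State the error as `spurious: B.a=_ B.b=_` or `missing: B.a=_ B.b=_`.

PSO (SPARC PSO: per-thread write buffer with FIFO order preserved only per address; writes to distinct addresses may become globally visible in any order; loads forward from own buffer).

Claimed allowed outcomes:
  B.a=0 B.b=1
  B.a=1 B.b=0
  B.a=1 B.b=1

missing: B.a=0 B.b=0

outcome vector order: (B.a,B.b)
[PSO] allowed = {<0 0>; <0 1>; <1 0>; <1 1>}
PSO∖claimed = {<0 0>}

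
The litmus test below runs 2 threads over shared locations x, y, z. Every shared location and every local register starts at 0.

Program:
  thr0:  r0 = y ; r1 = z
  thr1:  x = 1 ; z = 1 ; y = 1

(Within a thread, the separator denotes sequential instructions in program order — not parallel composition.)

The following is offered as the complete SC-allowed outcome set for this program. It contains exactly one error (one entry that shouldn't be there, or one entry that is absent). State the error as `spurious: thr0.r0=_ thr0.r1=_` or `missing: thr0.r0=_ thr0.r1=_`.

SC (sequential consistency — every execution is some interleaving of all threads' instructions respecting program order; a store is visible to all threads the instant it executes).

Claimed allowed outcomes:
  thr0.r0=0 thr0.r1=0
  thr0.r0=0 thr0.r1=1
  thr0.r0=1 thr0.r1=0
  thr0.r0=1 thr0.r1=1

outcome vector order: (thr0.r0,thr0.r1)
[SC] allowed = {<0 0>, <0 1>, <1 1>}
claimed∖SC = {<1 0>}

spurious: thr0.r0=1 thr0.r1=0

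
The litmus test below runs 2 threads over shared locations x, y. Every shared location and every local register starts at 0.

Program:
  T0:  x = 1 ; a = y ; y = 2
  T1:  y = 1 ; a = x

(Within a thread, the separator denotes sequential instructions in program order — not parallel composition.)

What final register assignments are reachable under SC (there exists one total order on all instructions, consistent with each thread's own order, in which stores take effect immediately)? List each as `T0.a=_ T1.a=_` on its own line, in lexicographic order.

T0.a=0 T1.a=1
T0.a=1 T1.a=0
T0.a=1 T1.a=1

outcome vector order: (T0.a,T1.a)
|SC outcomes| = 3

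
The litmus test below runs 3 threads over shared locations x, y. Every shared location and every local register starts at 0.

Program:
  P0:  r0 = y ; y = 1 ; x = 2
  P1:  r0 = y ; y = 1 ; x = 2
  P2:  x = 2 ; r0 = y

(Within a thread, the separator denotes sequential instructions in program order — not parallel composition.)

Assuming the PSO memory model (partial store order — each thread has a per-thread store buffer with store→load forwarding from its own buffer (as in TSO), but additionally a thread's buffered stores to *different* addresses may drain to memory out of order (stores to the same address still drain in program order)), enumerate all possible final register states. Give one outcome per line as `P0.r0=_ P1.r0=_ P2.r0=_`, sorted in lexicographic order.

P0.r0=0 P1.r0=0 P2.r0=0
P0.r0=0 P1.r0=0 P2.r0=1
P0.r0=0 P1.r0=1 P2.r0=0
P0.r0=0 P1.r0=1 P2.r0=1
P0.r0=1 P1.r0=0 P2.r0=0
P0.r0=1 P1.r0=0 P2.r0=1

outcome vector order: (P0.r0,P1.r0,P2.r0)
|PSO outcomes| = 6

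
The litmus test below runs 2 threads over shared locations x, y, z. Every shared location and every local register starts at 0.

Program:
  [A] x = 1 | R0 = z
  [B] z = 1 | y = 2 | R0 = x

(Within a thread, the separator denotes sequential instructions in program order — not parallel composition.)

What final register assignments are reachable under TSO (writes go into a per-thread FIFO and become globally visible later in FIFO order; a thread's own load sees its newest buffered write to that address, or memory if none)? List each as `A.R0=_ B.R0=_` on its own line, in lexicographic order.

A.R0=0 B.R0=0
A.R0=0 B.R0=1
A.R0=1 B.R0=0
A.R0=1 B.R0=1

outcome vector order: (A.R0,B.R0)
|TSO outcomes| = 4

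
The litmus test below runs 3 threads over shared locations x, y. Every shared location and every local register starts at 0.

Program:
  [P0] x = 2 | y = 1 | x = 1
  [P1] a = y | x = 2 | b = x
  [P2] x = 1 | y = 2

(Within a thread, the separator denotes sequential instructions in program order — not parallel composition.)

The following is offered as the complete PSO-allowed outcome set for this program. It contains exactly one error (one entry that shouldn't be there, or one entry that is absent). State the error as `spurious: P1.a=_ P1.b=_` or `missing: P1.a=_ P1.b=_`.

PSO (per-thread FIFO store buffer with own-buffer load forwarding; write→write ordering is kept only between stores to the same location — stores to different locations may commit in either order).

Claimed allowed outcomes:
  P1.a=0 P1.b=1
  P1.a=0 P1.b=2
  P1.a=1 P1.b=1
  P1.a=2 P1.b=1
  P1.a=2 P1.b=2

missing: P1.a=1 P1.b=2

outcome vector order: (P1.a,P1.b)
[PSO] allowed = {<0 1>; <0 2>; <1 1>; <1 2>; <2 1>; <2 2>}
PSO∖claimed = {<1 2>}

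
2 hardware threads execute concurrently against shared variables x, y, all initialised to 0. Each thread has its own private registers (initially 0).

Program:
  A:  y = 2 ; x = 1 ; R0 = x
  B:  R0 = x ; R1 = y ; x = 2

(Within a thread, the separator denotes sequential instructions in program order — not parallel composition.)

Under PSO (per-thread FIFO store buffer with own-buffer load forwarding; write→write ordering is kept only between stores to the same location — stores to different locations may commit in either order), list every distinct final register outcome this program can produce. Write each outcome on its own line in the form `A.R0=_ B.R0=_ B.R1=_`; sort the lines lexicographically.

outcome vector order: (A.R0,B.R0,B.R1)
|PSO outcomes| = 8

A.R0=1 B.R0=0 B.R1=0
A.R0=1 B.R0=0 B.R1=2
A.R0=1 B.R0=1 B.R1=0
A.R0=1 B.R0=1 B.R1=2
A.R0=2 B.R0=0 B.R1=0
A.R0=2 B.R0=0 B.R1=2
A.R0=2 B.R0=1 B.R1=0
A.R0=2 B.R0=1 B.R1=2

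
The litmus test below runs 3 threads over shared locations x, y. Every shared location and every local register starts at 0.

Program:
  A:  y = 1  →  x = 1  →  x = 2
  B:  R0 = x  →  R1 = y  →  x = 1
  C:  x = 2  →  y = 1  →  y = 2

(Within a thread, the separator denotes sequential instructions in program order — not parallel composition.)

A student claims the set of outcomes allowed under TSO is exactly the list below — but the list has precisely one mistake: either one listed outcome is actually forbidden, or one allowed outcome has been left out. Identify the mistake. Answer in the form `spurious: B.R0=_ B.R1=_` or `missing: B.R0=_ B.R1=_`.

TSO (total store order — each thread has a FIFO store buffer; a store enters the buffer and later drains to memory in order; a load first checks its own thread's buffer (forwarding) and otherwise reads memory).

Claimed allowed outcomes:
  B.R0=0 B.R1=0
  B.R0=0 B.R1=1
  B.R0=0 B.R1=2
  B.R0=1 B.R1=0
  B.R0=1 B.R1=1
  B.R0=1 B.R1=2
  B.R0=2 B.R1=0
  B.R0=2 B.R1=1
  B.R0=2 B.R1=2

spurious: B.R0=1 B.R1=0

outcome vector order: (B.R0,B.R1)
under TSO → 00, 01, 02, 11, 12, 20, 21, 22
claimed∖TSO = {10}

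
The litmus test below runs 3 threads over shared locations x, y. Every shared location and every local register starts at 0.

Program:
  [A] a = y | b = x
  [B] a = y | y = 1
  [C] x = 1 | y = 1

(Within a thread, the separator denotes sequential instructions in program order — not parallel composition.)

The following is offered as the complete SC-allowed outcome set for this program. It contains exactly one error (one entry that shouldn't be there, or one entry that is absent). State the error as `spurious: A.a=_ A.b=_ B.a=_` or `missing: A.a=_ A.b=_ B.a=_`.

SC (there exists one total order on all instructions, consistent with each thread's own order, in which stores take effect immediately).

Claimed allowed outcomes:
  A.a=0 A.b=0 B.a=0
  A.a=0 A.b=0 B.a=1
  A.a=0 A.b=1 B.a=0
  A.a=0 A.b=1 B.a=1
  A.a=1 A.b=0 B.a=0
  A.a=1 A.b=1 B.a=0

missing: A.a=1 A.b=1 B.a=1

outcome vector order: (A.a,A.b,B.a)
SC (7): 000; 001; 010; 011; 100; 110; 111
SC∖claimed = {111}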